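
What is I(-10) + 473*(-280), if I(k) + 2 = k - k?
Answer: -132442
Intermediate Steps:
I(k) = -2 (I(k) = -2 + (k - k) = -2 + 0 = -2)
I(-10) + 473*(-280) = -2 + 473*(-280) = -2 - 132440 = -132442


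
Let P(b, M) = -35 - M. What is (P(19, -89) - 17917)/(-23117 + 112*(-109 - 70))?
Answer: 17863/43165 ≈ 0.41383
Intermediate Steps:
(P(19, -89) - 17917)/(-23117 + 112*(-109 - 70)) = ((-35 - 1*(-89)) - 17917)/(-23117 + 112*(-109 - 70)) = ((-35 + 89) - 17917)/(-23117 + 112*(-179)) = (54 - 17917)/(-23117 - 20048) = -17863/(-43165) = -17863*(-1/43165) = 17863/43165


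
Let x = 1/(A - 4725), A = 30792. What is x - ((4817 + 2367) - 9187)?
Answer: 52212202/26067 ≈ 2003.0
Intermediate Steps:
x = 1/26067 (x = 1/(30792 - 4725) = 1/26067 ≈ 3.8363e-5)
x - ((4817 + 2367) - 9187) = 1/26067 - ((4817 + 2367) - 9187) = 1/26067 - (7184 - 9187) = 1/26067 - 1*(-2003) = 1/26067 + 2003 = 52212202/26067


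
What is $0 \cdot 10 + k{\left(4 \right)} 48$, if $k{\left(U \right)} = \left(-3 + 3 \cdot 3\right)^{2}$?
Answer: $1728$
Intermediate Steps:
$k{\left(U \right)} = 36$ ($k{\left(U \right)} = \left(-3 + 9\right)^{2} = 6^{2} = 36$)
$0 \cdot 10 + k{\left(4 \right)} 48 = 0 \cdot 10 + 36 \cdot 48 = 0 + 1728 = 1728$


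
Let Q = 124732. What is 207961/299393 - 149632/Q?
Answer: -4714845481/9335971919 ≈ -0.50502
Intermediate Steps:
207961/299393 - 149632/Q = 207961/299393 - 149632/124732 = 207961*(1/299393) - 149632*1/124732 = 207961/299393 - 37408/31183 = -4714845481/9335971919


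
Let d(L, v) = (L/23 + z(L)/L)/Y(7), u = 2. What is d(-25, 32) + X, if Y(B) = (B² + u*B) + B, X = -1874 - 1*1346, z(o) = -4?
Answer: -129605533/40250 ≈ -3220.0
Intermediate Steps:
X = -3220 (X = -1874 - 1346 = -3220)
Y(B) = B² + 3*B (Y(B) = (B² + 2*B) + B = B² + 3*B)
d(L, v) = -2/(35*L) + L/1610 (d(L, v) = (L/23 - 4/L)/((7*(3 + 7))) = (L*(1/23) - 4/L)/((7*10)) = (L/23 - 4/L)/70 = (-4/L + L/23)*(1/70) = -2/(35*L) + L/1610)
d(-25, 32) + X = (1/1610)*(-92 + (-25)²)/(-25) - 3220 = (1/1610)*(-1/25)*(-92 + 625) - 3220 = (1/1610)*(-1/25)*533 - 3220 = -533/40250 - 3220 = -129605533/40250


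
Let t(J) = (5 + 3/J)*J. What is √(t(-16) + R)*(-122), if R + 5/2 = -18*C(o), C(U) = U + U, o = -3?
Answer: -61*√114 ≈ -651.30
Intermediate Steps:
t(J) = J*(5 + 3/J)
C(U) = 2*U
R = 211/2 (R = -5/2 - 36*(-3) = -5/2 - 18*(-6) = -5/2 + 108 = 211/2 ≈ 105.50)
√(t(-16) + R)*(-122) = √((3 + 5*(-16)) + 211/2)*(-122) = √((3 - 80) + 211/2)*(-122) = √(-77 + 211/2)*(-122) = √(57/2)*(-122) = (√114/2)*(-122) = -61*√114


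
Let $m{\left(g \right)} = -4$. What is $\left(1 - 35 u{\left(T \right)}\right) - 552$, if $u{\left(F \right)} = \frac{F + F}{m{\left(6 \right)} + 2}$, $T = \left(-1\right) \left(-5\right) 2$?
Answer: $-201$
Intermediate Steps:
$T = 10$ ($T = 5 \cdot 2 = 10$)
$u{\left(F \right)} = - F$ ($u{\left(F \right)} = \frac{F + F}{-4 + 2} = \frac{2 F}{-2} = 2 F \left(- \frac{1}{2}\right) = - F$)
$\left(1 - 35 u{\left(T \right)}\right) - 552 = \left(1 - 35 \left(\left(-1\right) 10\right)\right) - 552 = \left(1 - -350\right) - 552 = \left(1 + 350\right) - 552 = 351 - 552 = -201$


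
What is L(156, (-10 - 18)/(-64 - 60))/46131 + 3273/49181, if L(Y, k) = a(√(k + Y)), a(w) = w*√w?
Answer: 3273/49181 + 31^(¼)*4843^(¾)/1430061 ≈ 0.067508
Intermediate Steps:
a(w) = w^(3/2)
L(Y, k) = (Y + k)^(¾) (L(Y, k) = (√(k + Y))^(3/2) = (√(Y + k))^(3/2) = (Y + k)^(¾))
L(156, (-10 - 18)/(-64 - 60))/46131 + 3273/49181 = (156 + (-10 - 18)/(-64 - 60))^(¾)/46131 + 3273/49181 = (156 - 28/(-124))^(¾)*(1/46131) + 3273*(1/49181) = (156 - 28*(-1/124))^(¾)*(1/46131) + 3273/49181 = (156 + 7/31)^(¾)*(1/46131) + 3273/49181 = (4843/31)^(¾)*(1/46131) + 3273/49181 = (31^(¼)*4843^(¾)/31)*(1/46131) + 3273/49181 = 31^(¼)*4843^(¾)/1430061 + 3273/49181 = 3273/49181 + 31^(¼)*4843^(¾)/1430061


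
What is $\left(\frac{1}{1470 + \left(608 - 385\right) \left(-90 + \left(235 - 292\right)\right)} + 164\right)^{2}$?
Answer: $\frac{26368255810009}{980378721} \approx 26896.0$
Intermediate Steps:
$\left(\frac{1}{1470 + \left(608 - 385\right) \left(-90 + \left(235 - 292\right)\right)} + 164\right)^{2} = \left(\frac{1}{1470 + 223 \left(-90 + \left(235 - 292\right)\right)} + 164\right)^{2} = \left(\frac{1}{1470 + 223 \left(-90 - 57\right)} + 164\right)^{2} = \left(\frac{1}{1470 + 223 \left(-147\right)} + 164\right)^{2} = \left(\frac{1}{1470 - 32781} + 164\right)^{2} = \left(\frac{1}{-31311} + 164\right)^{2} = \left(- \frac{1}{31311} + 164\right)^{2} = \left(\frac{5135003}{31311}\right)^{2} = \frac{26368255810009}{980378721}$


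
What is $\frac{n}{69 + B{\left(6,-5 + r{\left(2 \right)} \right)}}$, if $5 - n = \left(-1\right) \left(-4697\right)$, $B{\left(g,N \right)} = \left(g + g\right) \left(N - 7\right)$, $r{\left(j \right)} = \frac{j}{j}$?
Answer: $\frac{1564}{21} \approx 74.476$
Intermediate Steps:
$r{\left(j \right)} = 1$
$B{\left(g,N \right)} = 2 g \left(-7 + N\right)$
$n = -4692$ ($n = 5 - \left(-1\right) \left(-4697\right) = 5 - 4697 = -4692$)
$\frac{n}{69 + B{\left(6,-5 + r{\left(2 \right)} \right)}} = - \frac{4692}{69 + 2 \cdot 6 \left(-7 + \left(-5 + 1\right)\right)} = - \frac{4692}{69 + 2 \cdot 6 \left(-7 - 4\right)} = - \frac{4692}{69 + 2 \cdot 6 \left(-11\right)} = - \frac{4692}{69 - 132} = - \frac{4692}{-63} = \left(-4692\right) \left(- \frac{1}{63}\right) = \frac{1564}{21}$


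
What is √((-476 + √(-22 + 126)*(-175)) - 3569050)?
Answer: √(-3569526 - 350*√26) ≈ 1889.8*I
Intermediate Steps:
√((-476 + √(-22 + 126)*(-175)) - 3569050) = √((-476 + √104*(-175)) - 3569050) = √((-476 + (2*√26)*(-175)) - 3569050) = √((-476 - 350*√26) - 3569050) = √(-3569526 - 350*√26)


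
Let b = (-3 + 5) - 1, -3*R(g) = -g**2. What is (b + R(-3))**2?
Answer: 16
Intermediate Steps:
R(g) = g**2/3 (R(g) = -(-1)*g**2/3 = g**2/3)
b = 1 (b = 2 - 1 = 1)
(b + R(-3))**2 = (1 + (1/3)*(-3)**2)**2 = (1 + (1/3)*9)**2 = (1 + 3)**2 = 4**2 = 16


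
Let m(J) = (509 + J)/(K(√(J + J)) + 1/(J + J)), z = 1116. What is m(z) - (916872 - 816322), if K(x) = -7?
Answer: -1574519650/15623 ≈ -1.0078e+5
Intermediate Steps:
m(J) = (509 + J)/(-7 + 1/(2*J)) (m(J) = (509 + J)/(-7 + 1/(J + J)) = (509 + J)/(-7 + 1/(2*J)))
m(z) - (916872 - 816322) = 2*1116*(509 + 1116)/(1 - 14*1116) - (916872 - 816322) = 2*1116*1625/(1 - 15624) - 1*100550 = 2*1116*1625/(-15623) - 100550 = 2*1116*(-1/15623)*1625 - 100550 = -3627000/15623 - 100550 = -1574519650/15623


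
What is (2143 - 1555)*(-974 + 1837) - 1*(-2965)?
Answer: 510409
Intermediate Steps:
(2143 - 1555)*(-974 + 1837) - 1*(-2965) = 588*863 + 2965 = 507444 + 2965 = 510409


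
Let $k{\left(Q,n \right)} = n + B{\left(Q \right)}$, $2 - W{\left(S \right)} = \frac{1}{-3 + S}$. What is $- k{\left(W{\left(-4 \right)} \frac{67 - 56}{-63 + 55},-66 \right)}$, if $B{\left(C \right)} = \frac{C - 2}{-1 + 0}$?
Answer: $\frac{3419}{56} \approx 61.054$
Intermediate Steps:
$W{\left(S \right)} = 2 - \frac{1}{-3 + S}$
$B{\left(C \right)} = 2 - C$ ($B{\left(C \right)} = \frac{-2 + C}{-1} = \left(-2 + C\right) \left(-1\right) = 2 - C$)
$k{\left(Q,n \right)} = 2 + n - Q$ ($k{\left(Q,n \right)} = n - \left(-2 + Q\right) = 2 + n - Q$)
$- k{\left(W{\left(-4 \right)} \frac{67 - 56}{-63 + 55},-66 \right)} = - (2 - 66 - \frac{-7 + 2 \left(-4\right)}{-3 - 4} \frac{67 - 56}{-63 + 55}) = - (2 - 66 - \frac{-7 - 8}{-7} \frac{11}{-8}) = - (2 - 66 - \left(- \frac{1}{7}\right) \left(-15\right) 11 \left(- \frac{1}{8}\right)) = - (2 - 66 - \frac{15}{7} \left(- \frac{11}{8}\right)) = - (2 - 66 - - \frac{165}{56}) = - (2 - 66 + \frac{165}{56}) = \left(-1\right) \left(- \frac{3419}{56}\right) = \frac{3419}{56}$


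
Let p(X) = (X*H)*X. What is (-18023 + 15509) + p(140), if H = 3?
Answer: 56286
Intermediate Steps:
p(X) = 3*X**2 (p(X) = (X*3)*X = (3*X)*X = 3*X**2)
(-18023 + 15509) + p(140) = (-18023 + 15509) + 3*140**2 = -2514 + 3*19600 = -2514 + 58800 = 56286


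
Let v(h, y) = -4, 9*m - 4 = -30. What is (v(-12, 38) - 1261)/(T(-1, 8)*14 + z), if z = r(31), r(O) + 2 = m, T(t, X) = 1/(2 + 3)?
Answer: 56925/94 ≈ 605.58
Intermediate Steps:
m = -26/9 (m = 4/9 + (⅑)*(-30) = 4/9 - 10/3 = -26/9 ≈ -2.8889)
T(t, X) = ⅕ (T(t, X) = 1/5 = ⅕)
r(O) = -44/9 (r(O) = -2 - 26/9 = -44/9)
z = -44/9 ≈ -4.8889
(v(-12, 38) - 1261)/(T(-1, 8)*14 + z) = (-4 - 1261)/((⅕)*14 - 44/9) = -1265/(14/5 - 44/9) = -1265/(-94/45) = -1265*(-45/94) = 56925/94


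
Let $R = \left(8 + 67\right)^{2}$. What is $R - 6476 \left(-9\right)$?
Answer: $63909$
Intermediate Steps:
$R = 5625$ ($R = 75^{2} = 5625$)
$R - 6476 \left(-9\right) = 5625 - 6476 \left(-9\right) = 5625 - -58284 = 5625 + 58284 = 63909$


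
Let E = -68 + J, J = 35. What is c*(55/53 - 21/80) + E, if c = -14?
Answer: -92969/2120 ≈ -43.853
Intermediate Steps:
E = -33 (E = -68 + 35 = -33)
c*(55/53 - 21/80) + E = -14*(55/53 - 21/80) - 33 = -14*3287/4240 - 33 = -23009/2120 - 33 = -92969/2120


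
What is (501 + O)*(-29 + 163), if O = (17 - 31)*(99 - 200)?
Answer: 256610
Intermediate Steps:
O = 1414 (O = -14*(-101) = 1414)
(501 + O)*(-29 + 163) = (501 + 1414)*(-29 + 163) = 1915*134 = 256610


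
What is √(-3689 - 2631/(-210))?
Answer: I*√18014710/70 ≈ 60.634*I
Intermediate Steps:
√(-3689 - 2631/(-210)) = √(-3689 - 2631*(-1/210)) = √(-3689 + 877/70) = √(-257353/70) = I*√18014710/70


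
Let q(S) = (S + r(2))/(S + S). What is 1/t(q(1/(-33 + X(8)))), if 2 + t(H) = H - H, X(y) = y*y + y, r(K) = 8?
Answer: -1/2 ≈ -0.50000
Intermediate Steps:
X(y) = y + y**2 (X(y) = y**2 + y = y + y**2)
q(S) = (8 + S)/(2*S) (q(S) = (S + 8)/(S + S) = (8 + S)/((2*S)) = (8 + S)*(1/(2*S)) = (8 + S)/(2*S))
t(H) = -2 (t(H) = -2 + (H - H) = -2 + 0 = -2)
1/t(q(1/(-33 + X(8)))) = 1/(-2) = -1/2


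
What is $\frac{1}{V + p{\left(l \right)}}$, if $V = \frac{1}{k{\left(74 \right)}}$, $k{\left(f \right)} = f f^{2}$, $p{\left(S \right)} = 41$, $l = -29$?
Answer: $\frac{405224}{16614185} \approx 0.02439$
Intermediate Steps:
$k{\left(f \right)} = f^{3}$
$V = \frac{1}{405224}$ ($V = \frac{1}{74^{3}} = \frac{1}{405224} \approx 2.4678 \cdot 10^{-6}$)
$\frac{1}{V + p{\left(l \right)}} = \frac{1}{\frac{1}{405224} + 41} = \frac{1}{\frac{16614185}{405224}} = \frac{405224}{16614185}$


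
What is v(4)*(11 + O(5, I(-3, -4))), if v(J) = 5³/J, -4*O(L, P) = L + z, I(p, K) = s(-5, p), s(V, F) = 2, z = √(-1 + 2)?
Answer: 2375/8 ≈ 296.88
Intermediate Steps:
z = 1 (z = √1 = 1)
I(p, K) = 2
O(L, P) = -¼ - L/4 (O(L, P) = -(L + 1)/4 = -(1 + L)/4 = -¼ - L/4)
v(J) = 125/J
v(4)*(11 + O(5, I(-3, -4))) = (125/4)*(11 + (-¼ - ¼*5)) = (125*(¼))*(11 + (-¼ - 5/4)) = 125*(11 - 3/2)/4 = (125/4)*(19/2) = 2375/8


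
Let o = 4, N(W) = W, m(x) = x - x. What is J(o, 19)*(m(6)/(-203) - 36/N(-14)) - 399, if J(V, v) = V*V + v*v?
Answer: 3993/7 ≈ 570.43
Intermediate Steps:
m(x) = 0
J(V, v) = V² + v²
J(o, 19)*(m(6)/(-203) - 36/N(-14)) - 399 = (4² + 19²)*(0/(-203) - 36/(-14)) - 399 = (16 + 361)*(0*(-1/203) - 36*(-1/14)) - 399 = 377*(0 + 18/7) - 399 = 377*(18/7) - 399 = 6786/7 - 399 = 3993/7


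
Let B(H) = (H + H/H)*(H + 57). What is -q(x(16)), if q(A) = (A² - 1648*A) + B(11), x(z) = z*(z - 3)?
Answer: 298704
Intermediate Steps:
B(H) = (1 + H)*(57 + H) (B(H) = (H + 1)*(57 + H) = (1 + H)*(57 + H))
x(z) = z*(-3 + z)
q(A) = 816 + A² - 1648*A (q(A) = (A² - 1648*A) + (57 + 11² + 58*11) = (A² - 1648*A) + (57 + 121 + 638) = (A² - 1648*A) + 816 = 816 + A² - 1648*A)
-q(x(16)) = -(816 + (16*(-3 + 16))² - 26368*(-3 + 16)) = -(816 + (16*13)² - 26368*13) = -(816 + 208² - 1648*208) = -(816 + 43264 - 342784) = -1*(-298704) = 298704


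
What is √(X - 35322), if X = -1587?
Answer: 3*I*√4101 ≈ 192.12*I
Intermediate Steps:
√(X - 35322) = √(-1587 - 35322) = √(-36909) = 3*I*√4101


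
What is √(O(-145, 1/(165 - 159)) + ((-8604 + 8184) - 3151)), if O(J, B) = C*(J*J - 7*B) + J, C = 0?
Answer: 2*I*√929 ≈ 60.959*I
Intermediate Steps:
O(J, B) = J (O(J, B) = 0*(J*J - 7*B) + J = 0*(J² - 7*B) + J = 0 + J = J)
√(O(-145, 1/(165 - 159)) + ((-8604 + 8184) - 3151)) = √(-145 + ((-8604 + 8184) - 3151)) = √(-145 + (-420 - 3151)) = √(-145 - 3571) = √(-3716) = 2*I*√929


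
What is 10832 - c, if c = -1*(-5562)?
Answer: 5270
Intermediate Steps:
c = 5562
10832 - c = 10832 - 1*5562 = 10832 - 5562 = 5270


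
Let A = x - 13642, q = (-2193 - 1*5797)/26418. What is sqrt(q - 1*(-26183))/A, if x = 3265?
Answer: -2*sqrt(3951813453)/8062929 ≈ -0.015593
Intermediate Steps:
q = -235/777 (q = (-2193 - 5797)*(1/26418) = -7990*1/26418 = -235/777 ≈ -0.30245)
A = -10377 (A = 3265 - 13642 = -10377)
sqrt(q - 1*(-26183))/A = sqrt(-235/777 - 1*(-26183))/(-10377) = sqrt(-235/777 + 26183)*(-1/10377) = sqrt(20343956/777)*(-1/10377) = (2*sqrt(3951813453)/777)*(-1/10377) = -2*sqrt(3951813453)/8062929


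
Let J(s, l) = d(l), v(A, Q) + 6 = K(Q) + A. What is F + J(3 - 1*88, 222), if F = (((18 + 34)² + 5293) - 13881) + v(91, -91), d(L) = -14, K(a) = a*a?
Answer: 2468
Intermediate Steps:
K(a) = a²
v(A, Q) = -6 + A + Q² (v(A, Q) = -6 + (Q² + A) = -6 + (A + Q²) = -6 + A + Q²)
J(s, l) = -14
F = 2482 (F = (((18 + 34)² + 5293) - 13881) + (-6 + 91 + (-91)²) = ((52² + 5293) - 13881) + (-6 + 91 + 8281) = ((2704 + 5293) - 13881) + 8366 = (7997 - 13881) + 8366 = -5884 + 8366 = 2482)
F + J(3 - 1*88, 222) = 2482 - 14 = 2468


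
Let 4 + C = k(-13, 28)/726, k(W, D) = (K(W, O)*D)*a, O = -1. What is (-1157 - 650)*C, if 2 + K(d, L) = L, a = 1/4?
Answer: 1761825/242 ≈ 7280.3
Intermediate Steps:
a = ¼ ≈ 0.25000
K(d, L) = -2 + L
k(W, D) = -3*D/4 (k(W, D) = ((-2 - 1)*D)*(¼) = -3*D*(¼) = -3*D/4)
C = -975/242 (C = -4 - ¾*28/726 = -4 - 21*1/726 = -4 - 7/242 = -975/242 ≈ -4.0289)
(-1157 - 650)*C = (-1157 - 650)*(-975/242) = -1807*(-975/242) = 1761825/242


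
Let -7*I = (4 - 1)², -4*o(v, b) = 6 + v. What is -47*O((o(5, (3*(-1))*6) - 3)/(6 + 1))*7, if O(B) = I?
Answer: 423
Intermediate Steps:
o(v, b) = -3/2 - v/4 (o(v, b) = -(6 + v)/4 = -3/2 - v/4)
I = -9/7 (I = -(4 - 1)²/7 = -⅐*3² = -⅐*9 = -9/7 ≈ -1.2857)
O(B) = -9/7
-47*O((o(5, (3*(-1))*6) - 3)/(6 + 1))*7 = -47*(-9/7)*7 = (423/7)*7 = 423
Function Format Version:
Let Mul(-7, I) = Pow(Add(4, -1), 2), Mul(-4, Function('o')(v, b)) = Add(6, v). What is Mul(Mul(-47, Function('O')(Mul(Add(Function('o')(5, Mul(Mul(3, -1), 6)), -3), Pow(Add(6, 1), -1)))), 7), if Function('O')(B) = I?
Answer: 423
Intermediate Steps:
Function('o')(v, b) = Add(Rational(-3, 2), Mul(Rational(-1, 4), v)) (Function('o')(v, b) = Mul(Rational(-1, 4), Add(6, v)) = Add(Rational(-3, 2), Mul(Rational(-1, 4), v)))
I = Rational(-9, 7) (I = Mul(Rational(-1, 7), Pow(Add(4, -1), 2)) = Mul(Rational(-1, 7), Pow(3, 2)) = Mul(Rational(-1, 7), 9) = Rational(-9, 7) ≈ -1.2857)
Function('O')(B) = Rational(-9, 7)
Mul(Mul(-47, Function('O')(Mul(Add(Function('o')(5, Mul(Mul(3, -1), 6)), -3), Pow(Add(6, 1), -1)))), 7) = Mul(Mul(-47, Rational(-9, 7)), 7) = Mul(Rational(423, 7), 7) = 423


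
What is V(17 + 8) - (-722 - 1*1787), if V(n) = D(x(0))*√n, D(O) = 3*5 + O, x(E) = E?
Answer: 2584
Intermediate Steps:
D(O) = 15 + O
V(n) = 15*√n (V(n) = (15 + 0)*√n = 15*√n)
V(17 + 8) - (-722 - 1*1787) = 15*√(17 + 8) - (-722 - 1*1787) = 15*√25 - (-722 - 1787) = 15*5 - 1*(-2509) = 75 + 2509 = 2584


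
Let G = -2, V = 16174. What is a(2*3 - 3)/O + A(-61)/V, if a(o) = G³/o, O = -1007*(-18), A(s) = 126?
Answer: 1680559/219877443 ≈ 0.0076432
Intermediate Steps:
O = 18126
a(o) = -8/o (a(o) = (-2)³/o = -8/o)
a(2*3 - 3)/O + A(-61)/V = -8/(2*3 - 3)/18126 + 126/16174 = -8/(6 - 3)*(1/18126) + 126*(1/16174) = -8/3*(1/18126) + 63/8087 = -8*⅓*(1/18126) + 63/8087 = -8/3*1/18126 + 63/8087 = -4/27189 + 63/8087 = 1680559/219877443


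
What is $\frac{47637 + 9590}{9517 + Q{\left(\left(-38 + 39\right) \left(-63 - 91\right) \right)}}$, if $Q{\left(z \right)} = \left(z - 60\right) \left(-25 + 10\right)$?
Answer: $\frac{643}{143} \approx 4.4965$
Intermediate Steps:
$Q{\left(z \right)} = 900 - 15 z$ ($Q{\left(z \right)} = \left(-60 + z\right) \left(-15\right) = 900 - 15 z$)
$\frac{47637 + 9590}{9517 + Q{\left(\left(-38 + 39\right) \left(-63 - 91\right) \right)}} = \frac{47637 + 9590}{9517 - \left(-900 + 15 \left(-38 + 39\right) \left(-63 - 91\right)\right)} = \frac{57227}{9517 - \left(-900 + 15 \cdot 1 \left(-154\right)\right)} = \frac{57227}{9517 + \left(900 - -2310\right)} = \frac{57227}{9517 + \left(900 + 2310\right)} = \frac{57227}{9517 + 3210} = \frac{57227}{12727} = 57227 \cdot \frac{1}{12727} = \frac{643}{143}$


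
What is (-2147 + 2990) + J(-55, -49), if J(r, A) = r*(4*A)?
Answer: 11623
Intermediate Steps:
J(r, A) = 4*A*r
(-2147 + 2990) + J(-55, -49) = (-2147 + 2990) + 4*(-49)*(-55) = 843 + 10780 = 11623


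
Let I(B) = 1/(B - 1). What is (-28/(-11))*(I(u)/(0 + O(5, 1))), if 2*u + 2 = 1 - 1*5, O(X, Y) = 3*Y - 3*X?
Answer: 7/132 ≈ 0.053030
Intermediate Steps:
O(X, Y) = -3*X + 3*Y
u = -3 (u = -1 + (1 - 1*5)/2 = -1 + (1 - 5)/2 = -1 + (½)*(-4) = -1 - 2 = -3)
I(B) = 1/(-1 + B)
(-28/(-11))*(I(u)/(0 + O(5, 1))) = (-28/(-11))*(1/((-1 - 3)*(0 + (-3*5 + 3*1)))) = (-28*(-1/11))*(1/((-4)*(0 + (-15 + 3)))) = 28*(-1/(4*(0 - 12)))/11 = 28*(-¼/(-12))/11 = 28*(-¼*(-1/12))/11 = (28/11)*(1/48) = 7/132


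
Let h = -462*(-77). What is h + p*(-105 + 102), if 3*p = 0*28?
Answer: 35574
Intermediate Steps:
p = 0 (p = (0*28)/3 = (⅓)*0 = 0)
h = 35574
h + p*(-105 + 102) = 35574 + 0*(-105 + 102) = 35574 + 0*(-3) = 35574 + 0 = 35574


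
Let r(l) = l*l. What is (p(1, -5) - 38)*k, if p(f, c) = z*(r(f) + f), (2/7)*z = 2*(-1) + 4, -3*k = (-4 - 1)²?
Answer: 200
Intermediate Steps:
k = -25/3 (k = -(-4 - 1)²/3 = -⅓*(-5)² = -⅓*25 = -25/3 ≈ -8.3333)
r(l) = l²
z = 7 (z = 7*(2*(-1) + 4)/2 = 7*(-2 + 4)/2 = (7/2)*2 = 7)
p(f, c) = 7*f + 7*f² (p(f, c) = 7*(f² + f) = 7*(f + f²) = 7*f + 7*f²)
(p(1, -5) - 38)*k = (7*1*(1 + 1) - 38)*(-25/3) = (7*1*2 - 38)*(-25/3) = (14 - 38)*(-25/3) = -24*(-25/3) = 200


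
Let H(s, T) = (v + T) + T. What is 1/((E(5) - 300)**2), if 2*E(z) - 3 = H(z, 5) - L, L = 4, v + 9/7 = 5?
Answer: 196/16900321 ≈ 1.1597e-5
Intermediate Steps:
v = 26/7 (v = -9/7 + 5 = 26/7 ≈ 3.7143)
H(s, T) = 26/7 + 2*T (H(s, T) = (26/7 + T) + T = 26/7 + 2*T)
E(z) = 89/14 (E(z) = 3/2 + ((26/7 + 2*5) - 1*4)/2 = 3/2 + ((26/7 + 10) - 4)/2 = 3/2 + (96/7 - 4)/2 = 3/2 + (1/2)*(68/7) = 3/2 + 34/7 = 89/14)
1/((E(5) - 300)**2) = 1/((89/14 - 300)**2) = 1/((-4111/14)**2) = 1/(16900321/196) = 196/16900321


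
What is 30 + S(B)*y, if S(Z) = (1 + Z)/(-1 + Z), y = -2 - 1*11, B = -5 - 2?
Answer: 81/4 ≈ 20.250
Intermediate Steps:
B = -7
y = -13 (y = -2 - 11 = -13)
S(Z) = (1 + Z)/(-1 + Z)
30 + S(B)*y = 30 + ((1 - 7)/(-1 - 7))*(-13) = 30 + (-6/(-8))*(-13) = 30 - ⅛*(-6)*(-13) = 30 + (¾)*(-13) = 30 - 39/4 = 81/4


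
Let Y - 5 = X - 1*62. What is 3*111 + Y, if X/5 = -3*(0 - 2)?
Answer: 306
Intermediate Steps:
X = 30 (X = 5*(-3*(0 - 2)) = 5*(-3*(-2)) = 5*6 = 30)
Y = -27 (Y = 5 + (30 - 1*62) = 5 + (30 - 62) = 5 - 32 = -27)
3*111 + Y = 3*111 - 27 = 333 - 27 = 306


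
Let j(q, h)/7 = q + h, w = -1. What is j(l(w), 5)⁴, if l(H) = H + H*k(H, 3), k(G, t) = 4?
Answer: 0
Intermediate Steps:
l(H) = 5*H (l(H) = H + H*4 = H + 4*H = 5*H)
j(q, h) = 7*h + 7*q (j(q, h) = 7*(q + h) = 7*(h + q) = 7*h + 7*q)
j(l(w), 5)⁴ = (7*5 + 7*(5*(-1)))⁴ = (35 + 7*(-5))⁴ = (35 - 35)⁴ = 0⁴ = 0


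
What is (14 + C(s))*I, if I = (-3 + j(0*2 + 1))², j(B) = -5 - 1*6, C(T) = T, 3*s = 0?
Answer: 2744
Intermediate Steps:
s = 0 (s = (⅓)*0 = 0)
j(B) = -11 (j(B) = -5 - 6 = -11)
I = 196 (I = (-3 - 11)² = (-14)² = 196)
(14 + C(s))*I = (14 + 0)*196 = 14*196 = 2744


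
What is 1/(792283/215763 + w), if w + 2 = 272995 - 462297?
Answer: -215763/40844006669 ≈ -5.2826e-6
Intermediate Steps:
w = -189304 (w = -2 + (272995 - 462297) = -2 - 189302 = -189304)
1/(792283/215763 + w) = 1/(792283/215763 - 189304) = 1/(-40844006669/215763) = -215763/40844006669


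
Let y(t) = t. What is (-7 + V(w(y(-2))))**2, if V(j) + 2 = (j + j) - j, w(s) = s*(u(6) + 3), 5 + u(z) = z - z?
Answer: 25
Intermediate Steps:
u(z) = -5 (u(z) = -5 + (z - z) = -5 + 0 = -5)
w(s) = -2*s (w(s) = s*(-5 + 3) = s*(-2) = -2*s)
V(j) = -2 + j (V(j) = -2 + ((j + j) - j) = -2 + (2*j - j) = -2 + j)
(-7 + V(w(y(-2))))**2 = (-7 + (-2 - 2*(-2)))**2 = (-7 + (-2 + 4))**2 = (-7 + 2)**2 = (-5)**2 = 25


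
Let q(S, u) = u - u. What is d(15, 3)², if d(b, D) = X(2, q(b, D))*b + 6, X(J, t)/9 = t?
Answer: 36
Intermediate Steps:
q(S, u) = 0
X(J, t) = 9*t
d(b, D) = 6 (d(b, D) = (9*0)*b + 6 = 0*b + 6 = 0 + 6 = 6)
d(15, 3)² = 6² = 36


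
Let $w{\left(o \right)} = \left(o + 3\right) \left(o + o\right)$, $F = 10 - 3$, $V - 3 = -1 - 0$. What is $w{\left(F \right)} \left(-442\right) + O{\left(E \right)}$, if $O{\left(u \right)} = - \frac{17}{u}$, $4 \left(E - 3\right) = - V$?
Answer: $- \frac{309434}{5} \approx -61887.0$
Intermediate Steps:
$V = 2$ ($V = 3 - 1 = 2$)
$E = \frac{5}{2}$ ($E = 3 + \frac{\left(-1\right) 2}{4} = 3 + \frac{1}{4} \left(-2\right) = 3 - \frac{1}{2} = \frac{5}{2} \approx 2.5$)
$F = 7$
$w{\left(o \right)} = 2 o \left(3 + o\right)$ ($w{\left(o \right)} = \left(3 + o\right) 2 o = 2 o \left(3 + o\right)$)
$w{\left(F \right)} \left(-442\right) + O{\left(E \right)} = 2 \cdot 7 \left(3 + 7\right) \left(-442\right) - \frac{17}{\frac{5}{2}} = 2 \cdot 7 \cdot 10 \left(-442\right) - \frac{34}{5} = 140 \left(-442\right) - \frac{34}{5} = -61880 - \frac{34}{5} = - \frac{309434}{5}$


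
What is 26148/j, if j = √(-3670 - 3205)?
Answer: -26148*I*√11/275 ≈ -315.36*I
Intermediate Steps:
j = 25*I*√11 (j = √(-6875) = 25*I*√11 ≈ 82.916*I)
26148/j = 26148/((25*I*√11)) = 26148*(-I*√11/275) = -26148*I*√11/275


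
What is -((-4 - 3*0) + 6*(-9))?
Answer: 58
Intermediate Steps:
-((-4 - 3*0) + 6*(-9)) = -((-4 + 0) - 54) = -(-4 - 54) = -1*(-58) = 58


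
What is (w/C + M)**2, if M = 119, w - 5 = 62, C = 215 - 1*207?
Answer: 1038361/64 ≈ 16224.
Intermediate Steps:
C = 8 (C = 215 - 207 = 8)
w = 67 (w = 5 + 62 = 67)
(w/C + M)**2 = (67/8 + 119)**2 = (1019/8)**2 = 1038361/64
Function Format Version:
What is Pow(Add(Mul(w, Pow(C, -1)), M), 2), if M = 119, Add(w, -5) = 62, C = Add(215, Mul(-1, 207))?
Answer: Rational(1038361, 64) ≈ 16224.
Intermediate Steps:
C = 8 (C = Add(215, -207) = 8)
w = 67 (w = Add(5, 62) = 67)
Pow(Add(Mul(w, Pow(C, -1)), M), 2) = Pow(Add(Mul(67, Pow(8, -1)), 119), 2) = Pow(Add(Mul(67, Rational(1, 8)), 119), 2) = Pow(Add(Rational(67, 8), 119), 2) = Pow(Rational(1019, 8), 2) = Rational(1038361, 64)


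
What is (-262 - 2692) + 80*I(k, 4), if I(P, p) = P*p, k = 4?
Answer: -1674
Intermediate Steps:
(-262 - 2692) + 80*I(k, 4) = (-262 - 2692) + 80*(4*4) = -2954 + 80*16 = -2954 + 1280 = -1674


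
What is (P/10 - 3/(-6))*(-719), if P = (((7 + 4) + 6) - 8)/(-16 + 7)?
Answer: -1438/5 ≈ -287.60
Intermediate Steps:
P = -1 (P = ((11 + 6) - 8)/(-9) = (17 - 8)*(-⅑) = 9*(-⅑) = -1)
(P/10 - 3/(-6))*(-719) = (-1/10 - 3/(-6))*(-719) = (-1*⅒ - 3*(-⅙))*(-719) = (-⅒ + ½)*(-719) = (⅖)*(-719) = -1438/5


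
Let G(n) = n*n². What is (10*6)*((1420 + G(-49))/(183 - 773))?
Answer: 697374/59 ≈ 11820.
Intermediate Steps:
G(n) = n³
(10*6)*((1420 + G(-49))/(183 - 773)) = (10*6)*((1420 + (-49)³)/(183 - 773)) = 60*((1420 - 117649)/(-590)) = 60*(-116229*(-1/590)) = 60*(116229/590) = 697374/59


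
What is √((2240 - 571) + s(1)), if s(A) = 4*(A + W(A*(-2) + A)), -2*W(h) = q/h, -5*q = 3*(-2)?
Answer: √41885/5 ≈ 40.932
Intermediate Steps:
q = 6/5 (q = -3*(-2)/5 = -⅕*(-6) = 6/5 ≈ 1.2000)
W(h) = -3/(5*h)
s(A) = 4*A + 12/(5*A) (s(A) = 4*(A - 3/(5*(A*(-2) + A))) = 4*(A - 3/(5*(-2*A + A))) = 4*(A - 3*(-1/A)/5) = 4*(A - (-3)/(5*A)) = 4*(A + 3/(5*A)) = 4*A + 12/(5*A))
√((2240 - 571) + s(1)) = √((2240 - 571) + (4*1 + (12/5)/1)) = √(1669 + (4 + (12/5)*1)) = √(1669 + (4 + 12/5)) = √(1669 + 32/5) = √(8377/5) = √41885/5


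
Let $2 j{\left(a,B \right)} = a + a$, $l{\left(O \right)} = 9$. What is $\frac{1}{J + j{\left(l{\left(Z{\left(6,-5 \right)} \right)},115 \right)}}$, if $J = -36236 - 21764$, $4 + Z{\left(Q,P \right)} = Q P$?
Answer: $- \frac{1}{57991} \approx -1.7244 \cdot 10^{-5}$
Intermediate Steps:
$Z{\left(Q,P \right)} = -4 + P Q$ ($Z{\left(Q,P \right)} = -4 + Q P = -4 + P Q$)
$j{\left(a,B \right)} = a$ ($j{\left(a,B \right)} = \frac{a + a}{2} = \frac{2 a}{2} = a$)
$J = -58000$
$\frac{1}{J + j{\left(l{\left(Z{\left(6,-5 \right)} \right)},115 \right)}} = \frac{1}{-58000 + 9} = \frac{1}{-57991} = - \frac{1}{57991}$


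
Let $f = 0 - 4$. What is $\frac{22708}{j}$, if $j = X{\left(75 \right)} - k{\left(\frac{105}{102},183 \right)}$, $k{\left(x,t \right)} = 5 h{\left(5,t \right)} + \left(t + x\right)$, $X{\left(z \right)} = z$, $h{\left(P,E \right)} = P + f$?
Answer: $- \frac{772072}{3877} \approx -199.14$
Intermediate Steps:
$f = -4$ ($f = 0 - 4 = -4$)
$h{\left(P,E \right)} = -4 + P$ ($h{\left(P,E \right)} = P - 4 = -4 + P$)
$k{\left(x,t \right)} = 5 + t + x$ ($k{\left(x,t \right)} = 5 \left(-4 + 5\right) + \left(t + x\right) = 5 \cdot 1 + \left(t + x\right) = 5 + \left(t + x\right) = 5 + t + x$)
$j = - \frac{3877}{34}$ ($j = 75 - \left(5 + 183 + \frac{105}{102}\right) = 75 - \left(5 + 183 + 105 \cdot \frac{1}{102}\right) = 75 - \left(5 + 183 + \frac{35}{34}\right) = 75 - \frac{6427}{34} = - \frac{3877}{34} \approx -114.03$)
$\frac{22708}{j} = \frac{22708}{- \frac{3877}{34}} = 22708 \left(- \frac{34}{3877}\right) = - \frac{772072}{3877}$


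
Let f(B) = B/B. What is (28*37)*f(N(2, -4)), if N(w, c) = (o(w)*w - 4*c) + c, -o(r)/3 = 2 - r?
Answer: 1036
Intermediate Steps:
o(r) = -6 + 3*r (o(r) = -3*(2 - r) = -6 + 3*r)
N(w, c) = -3*c + w*(-6 + 3*w) (N(w, c) = ((-6 + 3*w)*w - 4*c) + c = (w*(-6 + 3*w) - 4*c) + c = (-4*c + w*(-6 + 3*w)) + c = -3*c + w*(-6 + 3*w))
f(B) = 1
(28*37)*f(N(2, -4)) = (28*37)*1 = 1036*1 = 1036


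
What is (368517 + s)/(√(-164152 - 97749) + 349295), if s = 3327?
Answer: 64941624990/61003629463 - 185922*I*√261901/61003629463 ≈ 1.0646 - 0.0015597*I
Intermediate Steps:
(368517 + s)/(√(-164152 - 97749) + 349295) = (368517 + 3327)/(√(-164152 - 97749) + 349295) = 371844/(√(-261901) + 349295) = 371844/(I*√261901 + 349295) = 371844/(349295 + I*√261901)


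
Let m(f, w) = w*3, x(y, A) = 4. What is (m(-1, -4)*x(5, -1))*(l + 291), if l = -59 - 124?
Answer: -5184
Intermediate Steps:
l = -183
m(f, w) = 3*w
(m(-1, -4)*x(5, -1))*(l + 291) = ((3*(-4))*4)*(-183 + 291) = -12*4*108 = -48*108 = -5184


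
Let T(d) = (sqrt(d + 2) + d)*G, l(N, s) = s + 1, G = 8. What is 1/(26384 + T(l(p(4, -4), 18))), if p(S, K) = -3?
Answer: 3317/88019744 - sqrt(21)/88019744 ≈ 3.7633e-5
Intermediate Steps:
l(N, s) = 1 + s
T(d) = 8*d + 8*sqrt(2 + d) (T(d) = (sqrt(d + 2) + d)*8 = (sqrt(2 + d) + d)*8 = (d + sqrt(2 + d))*8 = 8*d + 8*sqrt(2 + d))
1/(26384 + T(l(p(4, -4), 18))) = 1/(26384 + (8*(1 + 18) + 8*sqrt(2 + (1 + 18)))) = 1/(26384 + (8*19 + 8*sqrt(2 + 19))) = 1/(26384 + (152 + 8*sqrt(21))) = 1/(26536 + 8*sqrt(21))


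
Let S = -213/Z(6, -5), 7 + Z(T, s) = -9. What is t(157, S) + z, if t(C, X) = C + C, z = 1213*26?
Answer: 31852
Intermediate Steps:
Z(T, s) = -16 (Z(T, s) = -7 - 9 = -16)
S = 213/16 (S = -213/(-16) = -213*(-1/16) = 213/16 ≈ 13.313)
z = 31538
t(C, X) = 2*C
t(157, S) + z = 2*157 + 31538 = 314 + 31538 = 31852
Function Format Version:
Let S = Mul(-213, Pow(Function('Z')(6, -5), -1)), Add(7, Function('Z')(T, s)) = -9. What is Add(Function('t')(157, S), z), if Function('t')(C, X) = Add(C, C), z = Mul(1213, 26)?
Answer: 31852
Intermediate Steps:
Function('Z')(T, s) = -16 (Function('Z')(T, s) = Add(-7, -9) = -16)
S = Rational(213, 16) (S = Mul(-213, Pow(-16, -1)) = Mul(-213, Rational(-1, 16)) = Rational(213, 16) ≈ 13.313)
z = 31538
Function('t')(C, X) = Mul(2, C)
Add(Function('t')(157, S), z) = Add(Mul(2, 157), 31538) = Add(314, 31538) = 31852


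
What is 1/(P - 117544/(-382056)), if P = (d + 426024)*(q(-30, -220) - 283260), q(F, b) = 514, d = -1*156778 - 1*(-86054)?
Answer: -47757/4797651686511907 ≈ -9.9542e-12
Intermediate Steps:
d = -70724 (d = -156778 + 86054 = -70724)
P = -100459653800 (P = (-70724 + 426024)*(514 - 283260) = 355300*(-282746) = -100459653800)
1/(P - 117544/(-382056)) = 1/(-100459653800 - 117544/(-382056)) = 1/(-100459653800 - 117544*(-1/382056)) = 1/(-100459653800 + 14693/47757) = 1/(-4797651686511907/47757) = -47757/4797651686511907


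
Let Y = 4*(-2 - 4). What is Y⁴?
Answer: 331776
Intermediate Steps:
Y = -24 (Y = 4*(-6) = -24)
Y⁴ = (-24)⁴ = 331776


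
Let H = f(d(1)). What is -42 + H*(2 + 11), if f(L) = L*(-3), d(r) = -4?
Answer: 114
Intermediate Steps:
f(L) = -3*L
H = 12 (H = -3*(-4) = 12)
-42 + H*(2 + 11) = -42 + 12*(2 + 11) = -42 + 12*13 = -42 + 156 = 114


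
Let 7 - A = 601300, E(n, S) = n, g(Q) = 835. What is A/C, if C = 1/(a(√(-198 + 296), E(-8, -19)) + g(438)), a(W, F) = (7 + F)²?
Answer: -502680948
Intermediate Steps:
A = -601293 (A = 7 - 1*601300 = 7 - 601300 = -601293)
C = 1/836 (C = 1/((7 - 8)² + 835) = 1/((-1)² + 835) = 1/(1 + 835) = 1/836 ≈ 0.0011962)
A/C = -601293/1/836 = -601293*836 = -502680948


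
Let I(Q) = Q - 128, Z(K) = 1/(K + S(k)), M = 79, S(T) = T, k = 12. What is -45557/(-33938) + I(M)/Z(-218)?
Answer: 342615729/33938 ≈ 10095.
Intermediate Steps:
Z(K) = 1/(12 + K) (Z(K) = 1/(K + 12) = 1/(12 + K))
I(Q) = -128 + Q
-45557/(-33938) + I(M)/Z(-218) = -45557/(-33938) + (-128 + 79)/(1/(12 - 218)) = -45557*(-1/33938) - 49/(1/(-206)) = 45557/33938 - 49/(-1/206) = 45557/33938 - 49*(-206) = 45557/33938 + 10094 = 342615729/33938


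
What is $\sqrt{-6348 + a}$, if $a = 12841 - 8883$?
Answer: $i \sqrt{2390} \approx 48.888 i$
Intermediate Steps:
$a = 3958$
$\sqrt{-6348 + a} = \sqrt{-6348 + 3958} = \sqrt{-2390} = i \sqrt{2390}$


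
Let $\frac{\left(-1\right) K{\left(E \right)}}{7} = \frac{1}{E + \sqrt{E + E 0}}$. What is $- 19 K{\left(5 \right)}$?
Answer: $\frac{133}{4} - \frac{133 \sqrt{5}}{20} \approx 18.38$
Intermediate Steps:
$K{\left(E \right)} = - \frac{7}{E + \sqrt{E}}$ ($K{\left(E \right)} = - \frac{7}{E + \sqrt{E + E 0}} = - \frac{7}{E + \sqrt{E + 0}} = - \frac{7}{E + \sqrt{E}}$)
$- 19 K{\left(5 \right)} = - 19 \left(- \frac{7}{5 + \sqrt{5}}\right) = \frac{133}{5 + \sqrt{5}}$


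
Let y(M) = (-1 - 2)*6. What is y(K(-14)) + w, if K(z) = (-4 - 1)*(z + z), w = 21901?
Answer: 21883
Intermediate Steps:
K(z) = -10*z
y(M) = -18 (y(M) = -3*6 = -18)
y(K(-14)) + w = -18 + 21901 = 21883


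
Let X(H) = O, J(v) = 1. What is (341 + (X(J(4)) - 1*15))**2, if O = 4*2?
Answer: 111556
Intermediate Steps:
O = 8
X(H) = 8
(341 + (X(J(4)) - 1*15))**2 = (341 + (8 - 1*15))**2 = (341 + (8 - 15))**2 = (341 - 7)**2 = 334**2 = 111556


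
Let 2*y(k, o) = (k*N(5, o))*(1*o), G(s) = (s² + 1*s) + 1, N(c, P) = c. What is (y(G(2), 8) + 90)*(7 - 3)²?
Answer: 3680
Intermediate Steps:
G(s) = 1 + s + s² (G(s) = (s² + s) + 1 = (s + s²) + 1 = 1 + s + s²)
y(k, o) = 5*k*o/2 (y(k, o) = ((k*5)*(1*o))/2 = ((5*k)*o)/2 = (5*k*o)/2 = 5*k*o/2)
(y(G(2), 8) + 90)*(7 - 3)² = ((5/2)*(1 + 2 + 2²)*8 + 90)*(7 - 3)² = ((5/2)*(1 + 2 + 4)*8 + 90)*4² = ((5/2)*7*8 + 90)*16 = (140 + 90)*16 = 230*16 = 3680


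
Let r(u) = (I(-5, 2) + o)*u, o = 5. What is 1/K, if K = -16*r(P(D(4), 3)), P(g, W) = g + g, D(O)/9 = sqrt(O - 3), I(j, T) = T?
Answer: -1/2016 ≈ -0.00049603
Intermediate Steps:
D(O) = 9*sqrt(-3 + O) (D(O) = 9*sqrt(O - 3) = 9*sqrt(-3 + O))
P(g, W) = 2*g
r(u) = 7*u (r(u) = (2 + 5)*u = 7*u)
K = -2016 (K = -112*2*(9*sqrt(-3 + 4)) = -112*2*(9*sqrt(1)) = -112*2*(9*1) = -112*2*9 = -112*18 = -16*126 = -2016)
1/K = 1/(-2016) = -1/2016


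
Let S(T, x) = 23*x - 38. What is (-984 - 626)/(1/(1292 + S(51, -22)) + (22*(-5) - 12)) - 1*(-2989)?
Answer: 54793095/18251 ≈ 3002.2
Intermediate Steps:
S(T, x) = -38 + 23*x
(-984 - 626)/(1/(1292 + S(51, -22)) + (22*(-5) - 12)) - 1*(-2989) = (-984 - 626)/(1/(1292 + (-38 + 23*(-22))) + (22*(-5) - 12)) - 1*(-2989) = -1610/(1/(1292 + (-38 - 506)) + (-110 - 12)) + 2989 = -1610/(1/(1292 - 544) - 122) + 2989 = -1610/(1/748 - 122) + 2989 = -1610/(-91255/748) + 2989 = -1610*(-748/91255) + 2989 = 240856/18251 + 2989 = 54793095/18251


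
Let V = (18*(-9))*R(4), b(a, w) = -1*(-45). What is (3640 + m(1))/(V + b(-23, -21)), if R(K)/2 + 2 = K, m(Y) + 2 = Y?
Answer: -1213/201 ≈ -6.0348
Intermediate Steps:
b(a, w) = 45
m(Y) = -2 + Y
R(K) = -4 + 2*K
V = -648 (V = (18*(-9))*(-4 + 2*4) = -162*(-4 + 8) = -162*4 = -648)
(3640 + m(1))/(V + b(-23, -21)) = (3640 + (-2 + 1))/(-648 + 45) = (3640 - 1)/(-603) = 3639*(-1/603) = -1213/201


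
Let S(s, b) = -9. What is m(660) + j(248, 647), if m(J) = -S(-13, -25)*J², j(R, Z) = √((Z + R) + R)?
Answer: 3920400 + 3*√127 ≈ 3.9204e+6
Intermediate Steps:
j(R, Z) = √(Z + 2*R) (j(R, Z) = √((R + Z) + R) = √(Z + 2*R))
m(J) = 9*J² (m(J) = -(-9)*J² = 9*J²)
m(660) + j(248, 647) = 9*660² + √(647 + 2*248) = 9*435600 + √(647 + 496) = 3920400 + √1143 = 3920400 + 3*√127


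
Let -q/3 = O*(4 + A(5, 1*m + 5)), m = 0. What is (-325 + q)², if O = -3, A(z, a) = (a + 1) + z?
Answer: 36100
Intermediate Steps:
A(z, a) = 1 + a + z (A(z, a) = (1 + a) + z = 1 + a + z)
q = 135 (q = -(-9)*(4 + (1 + (1*0 + 5) + 5)) = -(-9)*(4 + (1 + (0 + 5) + 5)) = -(-9)*(4 + (1 + 5 + 5)) = -(-9)*(4 + 11) = -(-9)*15 = -3*(-45) = 135)
(-325 + q)² = (-325 + 135)² = (-190)² = 36100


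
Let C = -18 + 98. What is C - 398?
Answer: -318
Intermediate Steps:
C = 80
C - 398 = 80 - 398 = -318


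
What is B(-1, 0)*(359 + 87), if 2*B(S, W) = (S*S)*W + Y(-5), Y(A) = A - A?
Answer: 0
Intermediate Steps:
Y(A) = 0
B(S, W) = W*S²/2 (B(S, W) = ((S*S)*W + 0)/2 = (S²*W + 0)/2 = (W*S² + 0)/2 = (W*S²)/2 = W*S²/2)
B(-1, 0)*(359 + 87) = ((½)*0*(-1)²)*(359 + 87) = ((½)*0*1)*446 = 0*446 = 0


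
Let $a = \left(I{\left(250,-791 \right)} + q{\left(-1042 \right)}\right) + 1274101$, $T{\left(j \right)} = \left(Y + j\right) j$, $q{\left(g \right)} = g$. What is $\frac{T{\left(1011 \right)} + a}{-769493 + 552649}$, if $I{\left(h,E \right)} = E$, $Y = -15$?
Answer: $- \frac{569806}{54211} \approx -10.511$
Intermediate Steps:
$T{\left(j \right)} = j \left(-15 + j\right)$ ($T{\left(j \right)} = \left(-15 + j\right) j = j \left(-15 + j\right)$)
$a = 1272268$ ($a = \left(-791 - 1042\right) + 1274101 = -1833 + 1274101 = 1272268$)
$\frac{T{\left(1011 \right)} + a}{-769493 + 552649} = \frac{1011 \left(-15 + 1011\right) + 1272268}{-769493 + 552649} = \frac{1011 \cdot 996 + 1272268}{-216844} = \left(1006956 + 1272268\right) \left(- \frac{1}{216844}\right) = 2279224 \left(- \frac{1}{216844}\right) = - \frac{569806}{54211}$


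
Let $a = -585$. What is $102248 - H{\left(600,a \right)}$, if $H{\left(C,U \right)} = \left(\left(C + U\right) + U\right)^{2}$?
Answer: $-222652$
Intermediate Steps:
$H{\left(C,U \right)} = \left(C + 2 U\right)^{2}$
$102248 - H{\left(600,a \right)} = 102248 - \left(600 + 2 \left(-585\right)\right)^{2} = 102248 - \left(600 - 1170\right)^{2} = 102248 - \left(-570\right)^{2} = 102248 - 324900 = -222652$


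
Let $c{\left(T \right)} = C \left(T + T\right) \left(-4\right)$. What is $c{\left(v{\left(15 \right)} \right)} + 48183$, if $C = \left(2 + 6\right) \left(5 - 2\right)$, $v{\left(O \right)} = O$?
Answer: $45303$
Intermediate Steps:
$C = 24$ ($C = 8 \cdot 3 = 24$)
$c{\left(T \right)} = - 192 T$ ($c{\left(T \right)} = 24 \left(T + T\right) \left(-4\right) = 24 \cdot 2 T \left(-4\right) = 48 T \left(-4\right) = - 192 T$)
$c{\left(v{\left(15 \right)} \right)} + 48183 = \left(-192\right) 15 + 48183 = -2880 + 48183 = 45303$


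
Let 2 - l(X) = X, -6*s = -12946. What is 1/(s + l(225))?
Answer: 3/5804 ≈ 0.00051688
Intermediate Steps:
s = 6473/3 (s = -⅙*(-12946) = 6473/3 ≈ 2157.7)
l(X) = 2 - X
1/(s + l(225)) = 1/(6473/3 + (2 - 1*225)) = 1/(6473/3 + (2 - 225)) = 1/(6473/3 - 223) = 1/(5804/3) = 3/5804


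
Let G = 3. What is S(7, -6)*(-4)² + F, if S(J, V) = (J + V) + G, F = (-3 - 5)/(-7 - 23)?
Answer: 964/15 ≈ 64.267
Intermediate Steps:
F = 4/15 (F = -8/(-30) = -8*(-1/30) = 4/15 ≈ 0.26667)
S(J, V) = 3 + J + V (S(J, V) = (J + V) + 3 = 3 + J + V)
S(7, -6)*(-4)² + F = (3 + 7 - 6)*(-4)² + 4/15 = 4*16 + 4/15 = 64 + 4/15 = 964/15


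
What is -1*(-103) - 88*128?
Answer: -11161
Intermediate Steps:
-1*(-103) - 88*128 = 103 - 11264 = -11161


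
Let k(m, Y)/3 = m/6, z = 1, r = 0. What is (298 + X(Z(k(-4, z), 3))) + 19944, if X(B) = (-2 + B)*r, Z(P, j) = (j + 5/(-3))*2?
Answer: 20242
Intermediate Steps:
k(m, Y) = m/2 (k(m, Y) = 3*(m/6) = m/2)
Z(P, j) = -10/3 + 2*j (Z(P, j) = (j + 5*(-⅓))*2 = (j - 5/3)*2 = (-5/3 + j)*2 = -10/3 + 2*j)
X(B) = 0 (X(B) = (-2 + B)*0 = 0)
(298 + X(Z(k(-4, z), 3))) + 19944 = (298 + 0) + 19944 = 298 + 19944 = 20242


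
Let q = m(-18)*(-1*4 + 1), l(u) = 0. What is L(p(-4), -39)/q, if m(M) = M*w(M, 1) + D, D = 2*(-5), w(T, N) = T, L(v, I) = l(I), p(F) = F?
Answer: 0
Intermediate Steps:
L(v, I) = 0
D = -10
m(M) = -10 + M**2 (m(M) = M*M - 10 = M**2 - 10 = -10 + M**2)
q = -942 (q = (-10 + (-18)**2)*(-1*4 + 1) = (-10 + 324)*(-4 + 1) = 314*(-3) = -942)
L(p(-4), -39)/q = 0/(-942) = 0*(-1/942) = 0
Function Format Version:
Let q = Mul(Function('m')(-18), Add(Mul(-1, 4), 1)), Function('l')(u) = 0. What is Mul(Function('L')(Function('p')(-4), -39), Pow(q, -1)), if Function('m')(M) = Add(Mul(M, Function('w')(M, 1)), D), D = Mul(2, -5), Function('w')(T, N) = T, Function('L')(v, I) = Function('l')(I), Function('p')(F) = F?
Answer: 0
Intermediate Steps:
Function('L')(v, I) = 0
D = -10
Function('m')(M) = Add(-10, Pow(M, 2)) (Function('m')(M) = Add(Mul(M, M), -10) = Add(Pow(M, 2), -10) = Add(-10, Pow(M, 2)))
q = -942 (q = Mul(Add(-10, Pow(-18, 2)), Add(Mul(-1, 4), 1)) = Mul(Add(-10, 324), Add(-4, 1)) = Mul(314, -3) = -942)
Mul(Function('L')(Function('p')(-4), -39), Pow(q, -1)) = Mul(0, Pow(-942, -1)) = Mul(0, Rational(-1, 942)) = 0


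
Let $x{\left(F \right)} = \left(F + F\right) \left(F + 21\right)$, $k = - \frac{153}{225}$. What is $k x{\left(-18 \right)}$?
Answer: $\frac{1836}{25} \approx 73.44$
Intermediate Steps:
$k = - \frac{17}{25}$ ($k = \left(-153\right) \frac{1}{225} = - \frac{17}{25} \approx -0.68$)
$x{\left(F \right)} = 2 F \left(21 + F\right)$
$k x{\left(-18 \right)} = - \frac{17 \cdot 2 \left(-18\right) \left(21 - 18\right)}{25} = - \frac{17 \cdot 2 \left(-18\right) 3}{25} = \left(- \frac{17}{25}\right) \left(-108\right) = \frac{1836}{25}$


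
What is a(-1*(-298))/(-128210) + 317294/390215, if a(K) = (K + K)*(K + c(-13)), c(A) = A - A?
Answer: -2862504198/5002946515 ≈ -0.57216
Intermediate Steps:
c(A) = 0
a(K) = 2*K² (a(K) = (K + K)*(K + 0) = (2*K)*K = 2*K²)
a(-1*(-298))/(-128210) + 317294/390215 = (2*(-1*(-298))²)/(-128210) + 317294/390215 = (2*298²)*(-1/128210) + 317294*(1/390215) = (2*88804)*(-1/128210) + 317294/390215 = 177608*(-1/128210) + 317294/390215 = -88804/64105 + 317294/390215 = -2862504198/5002946515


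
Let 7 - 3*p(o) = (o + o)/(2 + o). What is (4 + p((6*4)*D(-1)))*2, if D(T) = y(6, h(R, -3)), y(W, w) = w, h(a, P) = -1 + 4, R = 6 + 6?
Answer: 1262/111 ≈ 11.369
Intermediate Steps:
R = 12
h(a, P) = 3
D(T) = 3
p(o) = 7/3 - 2*o/(3*(2 + o)) (p(o) = 7/3 - (o + o)/(3*(2 + o)) = 7/3 - 2*o/(3*(2 + o)))
(4 + p((6*4)*D(-1)))*2 = (4 + (14 + 5*((6*4)*3))/(3*(2 + (6*4)*3)))*2 = (4 + (14 + 5*(24*3))/(3*(2 + 24*3)))*2 = (4 + (14 + 5*72)/(3*(2 + 72)))*2 = (4 + (⅓)*(14 + 360)/74)*2 = (4 + (⅓)*(1/74)*374)*2 = (4 + 187/111)*2 = (631/111)*2 = 1262/111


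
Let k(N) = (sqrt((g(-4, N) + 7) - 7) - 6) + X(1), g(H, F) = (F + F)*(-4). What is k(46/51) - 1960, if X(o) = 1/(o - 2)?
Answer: -1967 + 4*I*sqrt(1173)/51 ≈ -1967.0 + 2.6862*I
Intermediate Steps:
X(o) = 1/(-2 + o)
g(H, F) = -8*F (g(H, F) = (2*F)*(-4) = -8*F)
k(N) = -7 + 2*sqrt(2)*sqrt(-N) (k(N) = (sqrt((-8*N + 7) - 7) - 6) + 1/(-2 + 1) = (sqrt((7 - 8*N) - 7) - 6) + 1/(-1) = (sqrt(-8*N) - 6) - 1 = (2*sqrt(2)*sqrt(-N) - 6) - 1 = (-6 + 2*sqrt(2)*sqrt(-N)) - 1 = -7 + 2*sqrt(2)*sqrt(-N))
k(46/51) - 1960 = (-7 + 2*sqrt(2)*sqrt(-46/51)) - 1960 = (-7 + 2*sqrt(2)*(I*sqrt(2346)/51)) - 1960 = (-7 + 4*I*sqrt(1173)/51) - 1960 = -1967 + 4*I*sqrt(1173)/51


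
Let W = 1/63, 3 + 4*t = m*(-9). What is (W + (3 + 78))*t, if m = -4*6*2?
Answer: 182468/21 ≈ 8689.0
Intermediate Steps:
m = -48 (m = -24*2 = -48)
t = 429/4 (t = -¾ + (-48*(-9))/4 = -¾ + (¼)*432 = -¾ + 108 = 429/4 ≈ 107.25)
W = 1/63 ≈ 0.015873
(W + (3 + 78))*t = (1/63 + (3 + 78))*(429/4) = (1/63 + 81)*(429/4) = (5104/63)*(429/4) = 182468/21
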